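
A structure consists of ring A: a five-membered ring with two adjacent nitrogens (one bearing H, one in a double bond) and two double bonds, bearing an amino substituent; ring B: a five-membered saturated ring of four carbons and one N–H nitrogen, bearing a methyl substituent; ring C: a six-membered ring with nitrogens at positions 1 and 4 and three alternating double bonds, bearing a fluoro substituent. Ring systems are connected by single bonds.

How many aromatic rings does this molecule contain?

Ring A is fully conjugated (every ring atom contributes a p orbital); 2 ring double bonds (4 π electrons) plus a heteroatom lone pair (2) give 6 π electrons. That satisfies 4n+2 with n=1, so ring A is aromatic (pyrazole).
Ring B has only sp³ atoms, so it is not fully conjugated — not aromatic (pyrrolidine).
Ring C has a continuous p-orbital overlap around the ring; 3 ring double bonds give 6 π electrons. 6 = 4(1)+2, so ring C is aromatic (pyrazine).
Aromatic: A, C. Total: 2.

2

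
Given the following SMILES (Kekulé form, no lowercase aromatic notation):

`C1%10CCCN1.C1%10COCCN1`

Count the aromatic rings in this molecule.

The SMILES encodes a five-membered saturated ring of four carbons and one N–H nitrogen; a six-membered saturated ring with an oxygen and an N–H nitrogen at positions 1 and 4.
The 5-membered ring with one N–H has only sp³ atoms, so it is not fully conjugated — not aromatic (pyrrolidine).
The 6-membered ring with one oxygen and one N–H (1,4) has only sp³ atoms, so it is not fully conjugated — not aromatic (morpholine).
None of the rings are aromatic. Total: 0.

0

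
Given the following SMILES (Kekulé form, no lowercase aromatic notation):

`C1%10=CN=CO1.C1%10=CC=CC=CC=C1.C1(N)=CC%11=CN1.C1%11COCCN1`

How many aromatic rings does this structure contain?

2

The SMILES encodes a five-membered ring with an oxygen at position 1 and a nitrogen at position 3 (in a C=N bond), with two double bonds; an eight-membered carbon ring with four alternating C=C double bonds; a five-membered ring of four carbons and one nitrogen bearing a hydrogen, with two C=C double bonds; a six-membered saturated ring with an oxygen and an N–H nitrogen at positions 1 and 4.
The 5-membered ring with one oxygen and one =N– is planar and fully conjugated; 2 ring double bonds (4 π electrons) plus a heteroatom lone pair (2) give 6 π electrons. Since 6 = 4n+2 (n=1), it is aromatic (oxazole).
The 8-membered ring has only sp² ring atoms; a planar conformation would have a fully conjugated π system of 8 electrons. But 8 = 4(2), which is 4n not 4n+2, so it is not aromatic (cyclooctatetraene) — cyclooctatetraene distorts into a non-planar tub to avoid antiaromaticity.
The 5-membered ring with one N–H is planar and fully conjugated; 2 ring double bonds (4 π electrons) plus a heteroatom lone pair (2) give 6 π electrons. Since 6 = 4n+2 (n=1), it is aromatic (pyrrole).
The 6-membered ring with one oxygen and one N–H (1,4) has only sp³ atoms, so it is not fully conjugated — not aromatic (morpholine).
2 of the 4 rings are aromatic. Total: 2.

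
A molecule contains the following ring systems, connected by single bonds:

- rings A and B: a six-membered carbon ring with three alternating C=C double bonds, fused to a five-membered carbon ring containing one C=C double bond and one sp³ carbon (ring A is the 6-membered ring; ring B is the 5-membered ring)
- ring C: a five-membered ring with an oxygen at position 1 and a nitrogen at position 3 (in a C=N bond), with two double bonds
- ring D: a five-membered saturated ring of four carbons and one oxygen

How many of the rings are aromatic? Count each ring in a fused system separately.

2

Ring A has a continuous p-orbital overlap around the ring; 3 ring double bonds give 6 π electrons. 6 = 4(1)+2, so ring A is aromatic (benzene ring).
Ring B has one sp³ carbon, so it is not fully conjugated — not aromatic (cyclopentene ring).
Ring C has a continuous p-orbital overlap around the ring; 2 ring double bonds (4 π electrons) plus a heteroatom lone pair (2) give 6 π electrons. 6 = 4(1)+2, so ring C is aromatic (oxazole).
Ring D has only sp³ atoms, so it is not fully conjugated — not aromatic (tetrahydrofuran).
Aromatic: A, C. Total: 2.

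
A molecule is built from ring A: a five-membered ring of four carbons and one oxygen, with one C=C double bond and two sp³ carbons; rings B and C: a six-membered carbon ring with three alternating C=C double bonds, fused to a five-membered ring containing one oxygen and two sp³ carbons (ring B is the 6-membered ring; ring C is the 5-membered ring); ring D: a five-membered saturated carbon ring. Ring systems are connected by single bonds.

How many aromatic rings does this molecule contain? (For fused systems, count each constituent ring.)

Ring A has two sp³ carbons, so it is not fully conjugated — not aromatic (2,3-dihydrofuran).
Ring B is fully conjugated (every ring atom contributes a p orbital); 3 ring double bonds give 6 π electrons. Since 6 = 4n+2 (n=1), ring B is aromatic (benzene ring).
Ring C has two sp³ carbons, so it is not fully conjugated — not aromatic (oxolane ring).
Ring D has only sp³ atoms, so it is not fully conjugated — not aromatic (cyclopentane).
Aromatic: B. Total: 1.

1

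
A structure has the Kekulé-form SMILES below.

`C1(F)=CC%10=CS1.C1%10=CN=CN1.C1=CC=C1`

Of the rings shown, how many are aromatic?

The SMILES encodes a five-membered ring of four carbons and one sulfur, with two C=C double bonds; a five-membered ring with nitrogens at positions 1 and 3 (one bearing H, one in a C=N bond) and two double bonds; a four-membered carbon ring with two alternating C=C double bonds.
The 5-membered ring with one sulfur has a continuous p-orbital overlap around the ring; 2 ring double bonds (4 π electrons) plus a heteroatom lone pair (2) give 6 π electrons. That satisfies 4n+2 with n=1, so it is aromatic (thiophene).
The 5-membered ring with two nitrogens (one N–H, one =N–) has a continuous p-orbital overlap around the ring; 2 ring double bonds (4 π electrons) plus a heteroatom lone pair (2) give 6 π electrons. That satisfies 4n+2 with n=1, so it is aromatic (imidazole).
The 4-membered ring has only sp² ring atoms; a planar conformation would have a fully conjugated π system of 4 electrons. But 4 = 4(1), which is 4n not 4n+2, so it is not aromatic (cyclobutadiene) — cyclobutadiene is antiaromatic and distorts to a rectangle.
2 of the 3 rings are aromatic. Total: 2.

2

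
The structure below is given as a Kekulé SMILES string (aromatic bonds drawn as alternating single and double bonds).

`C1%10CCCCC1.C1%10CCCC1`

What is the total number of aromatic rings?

The SMILES encodes a six-membered saturated carbon ring; a five-membered saturated carbon ring.
The 6-membered ring has only sp³ atoms, so it is not fully conjugated — not aromatic (cyclohexane).
The 5-membered ring has only sp³ atoms, so it is not fully conjugated — not aromatic (cyclopentane).
None of the rings are aromatic. Total: 0.

0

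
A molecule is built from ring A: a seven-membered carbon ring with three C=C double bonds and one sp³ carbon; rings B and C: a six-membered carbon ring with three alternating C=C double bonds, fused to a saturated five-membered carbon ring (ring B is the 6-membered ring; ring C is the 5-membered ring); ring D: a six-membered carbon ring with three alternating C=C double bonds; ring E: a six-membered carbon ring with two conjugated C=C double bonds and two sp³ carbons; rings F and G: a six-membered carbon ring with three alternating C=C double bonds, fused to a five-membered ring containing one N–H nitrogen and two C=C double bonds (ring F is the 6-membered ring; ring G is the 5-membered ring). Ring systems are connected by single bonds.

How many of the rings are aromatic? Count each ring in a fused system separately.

Ring A has one sp³ carbon, so it is not fully conjugated — not aromatic (cycloheptatriene).
Ring B is fully conjugated (every ring atom contributes a p orbital); 3 ring double bonds give 6 π electrons. Since 6 = 4n+2 (n=1), ring B is aromatic (benzene ring).
Ring C has three sp³ carbons, so it is not fully conjugated — not aromatic (cyclopentane ring).
Ring D is fully conjugated (every ring atom contributes a p orbital); 3 ring double bonds give 6 π electrons. That satisfies 4n+2 with n=1, so ring D is aromatic (benzene).
Ring E has two sp³ carbons, so it is not fully conjugated — not aromatic (1,3-cyclohexadiene).
Rings F and G form a fused bicyclic system (with one N–H) with 9 sp² atoms and 10 π electrons from ring double bonds plus a heteroatom lone pair. 10 = 4(2)+2, so the system is aromatic and both rings count as aromatic (indole).
Aromatic: B, D, F, G. Total: 4.

4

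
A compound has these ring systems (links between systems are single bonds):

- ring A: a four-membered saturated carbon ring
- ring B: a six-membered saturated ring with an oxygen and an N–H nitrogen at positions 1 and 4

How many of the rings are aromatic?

0

Ring A has only sp³ atoms, so it is not fully conjugated — not aromatic (cyclobutane).
Ring B has only sp³ atoms, so it is not fully conjugated — not aromatic (morpholine).
No ring is aromatic. Total: 0.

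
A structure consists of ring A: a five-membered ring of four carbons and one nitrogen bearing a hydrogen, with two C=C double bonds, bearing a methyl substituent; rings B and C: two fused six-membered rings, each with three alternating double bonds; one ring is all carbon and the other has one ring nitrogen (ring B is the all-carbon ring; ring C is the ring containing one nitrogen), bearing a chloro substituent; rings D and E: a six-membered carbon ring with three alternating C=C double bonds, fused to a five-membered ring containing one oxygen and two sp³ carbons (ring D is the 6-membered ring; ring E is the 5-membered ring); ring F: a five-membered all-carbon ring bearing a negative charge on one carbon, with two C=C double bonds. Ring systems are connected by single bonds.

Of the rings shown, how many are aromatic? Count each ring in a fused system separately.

5

Ring A has a continuous p-orbital overlap around the ring; 2 ring double bonds (4 π electrons) plus a heteroatom lone pair (2) give 6 π electrons. Since 6 = 4n+2 (n=1), ring A is aromatic (pyrrole).
Rings B and C form a fused bicyclic system (with one nitrogen) with 10 sp² atoms and 10 π electrons from ring double bonds. 10 = 4(2)+2, so the system is aromatic and both rings count as aromatic (quinoline).
Ring D is fully conjugated (every ring atom contributes a p orbital); 3 ring double bonds give 6 π electrons. Since 6 = 4n+2 (n=1), ring D is aromatic (benzene ring).
Ring E has two sp³ carbons, so it is not fully conjugated — not aromatic (oxolane ring).
Ring F is fully conjugated (every ring atom contributes a p orbital); 2 ring double bonds (4 π electrons) plus the carbanion lone pair (2) give 6 π electrons. That satisfies 4n+2 with n=1, so ring F is aromatic (cyclopentadienyl anion).
Aromatic: A, B, C, D, F. Total: 5.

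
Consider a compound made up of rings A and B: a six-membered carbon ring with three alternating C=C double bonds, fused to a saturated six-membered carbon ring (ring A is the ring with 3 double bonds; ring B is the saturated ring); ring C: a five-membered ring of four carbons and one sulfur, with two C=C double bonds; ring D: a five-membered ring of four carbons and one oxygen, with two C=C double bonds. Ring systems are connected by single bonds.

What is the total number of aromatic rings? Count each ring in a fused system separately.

Ring A has a continuous p-orbital overlap around the ring; 3 ring double bonds give 6 π electrons. 6 = 4(1)+2, so ring A is aromatic (benzene ring).
Ring B has four sp³ carbons, so it is not fully conjugated — not aromatic (cyclohexane ring).
Ring C is planar and fully conjugated; 2 ring double bonds (4 π electrons) plus a heteroatom lone pair (2) give 6 π electrons. That satisfies 4n+2 with n=1, so ring C is aromatic (thiophene).
Ring D is planar and fully conjugated; 2 ring double bonds (4 π electrons) plus a heteroatom lone pair (2) give 6 π electrons. That satisfies 4n+2 with n=1, so ring D is aromatic (furan).
Aromatic: A, C, D. Total: 3.

3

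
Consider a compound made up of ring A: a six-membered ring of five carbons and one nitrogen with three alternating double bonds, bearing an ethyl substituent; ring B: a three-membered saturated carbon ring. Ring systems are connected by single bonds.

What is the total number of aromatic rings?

Ring A has a continuous p-orbital overlap around the ring; 3 ring double bonds give 6 π electrons. That satisfies 4n+2 with n=1, so ring A is aromatic (pyridine).
Ring B has only sp³ atoms, so it is not fully conjugated — not aromatic (cyclopropane).
Aromatic: A. Total: 1.

1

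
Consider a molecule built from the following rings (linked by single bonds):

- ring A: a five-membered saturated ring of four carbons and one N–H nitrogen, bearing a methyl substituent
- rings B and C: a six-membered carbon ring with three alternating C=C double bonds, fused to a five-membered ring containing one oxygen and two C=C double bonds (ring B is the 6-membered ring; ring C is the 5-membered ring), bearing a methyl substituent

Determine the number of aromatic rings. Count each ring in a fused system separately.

Ring A has only sp³ atoms, so it is not fully conjugated — not aromatic (pyrrolidine).
Rings B and C form a fused bicyclic system (with one oxygen) with 9 sp² atoms and 10 π electrons from ring double bonds plus a heteroatom lone pair. 10 = 4(2)+2, so the system is aromatic and both rings count as aromatic (benzofuran).
Aromatic: B, C. Total: 2.

2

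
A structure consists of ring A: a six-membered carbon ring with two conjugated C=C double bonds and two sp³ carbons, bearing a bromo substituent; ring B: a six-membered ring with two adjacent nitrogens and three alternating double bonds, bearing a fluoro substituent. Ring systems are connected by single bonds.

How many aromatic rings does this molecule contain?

Ring A has two sp³ carbons, so it is not fully conjugated — not aromatic (1,3-cyclohexadiene).
Ring B is fully conjugated (every ring atom contributes a p orbital); 3 ring double bonds give 6 π electrons. That satisfies 4n+2 with n=1, so ring B is aromatic (pyridazine).
Aromatic: B. Total: 1.

1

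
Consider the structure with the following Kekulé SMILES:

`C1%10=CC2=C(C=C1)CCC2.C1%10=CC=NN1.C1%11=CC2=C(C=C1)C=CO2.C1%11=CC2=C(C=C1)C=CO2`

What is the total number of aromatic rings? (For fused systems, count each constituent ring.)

6

The SMILES encodes a six-membered carbon ring with three alternating C=C double bonds, fused to a saturated five-membered carbon ring; a five-membered ring with two adjacent nitrogens (one bearing H, one in a double bond) and two double bonds; a six-membered carbon ring with three alternating C=C double bonds, fused to a five-membered ring containing one oxygen and two C=C double bonds; a six-membered carbon ring with three alternating C=C double bonds, fused to a five-membered ring containing one oxygen and two C=C double bonds.
The 6-membered ring has a continuous p-orbital overlap around the ring; 3 ring double bonds give 6 π electrons. That satisfies 4n+2 with n=1, so it is aromatic (benzene ring).
The 5-membered ring has three sp³ carbons, so it is not fully conjugated — not aromatic (cyclopentane ring).
The 5-membered ring with two adjacent nitrogens (one N–H, one =N–) is fully conjugated (every ring atom contributes a p orbital); 2 ring double bonds (4 π electrons) plus a heteroatom lone pair (2) give 6 π electrons. 6 = 4(1)+2, so it is aromatic (pyrazole).
The fused 6/5-membered bicyclic (with one oxygen) is a single π system with 9 sp² atoms and 10 π electrons from ring double bonds plus a heteroatom lone pair. 10 = 4(2)+2, so the system is aromatic and both rings count as aromatic (benzofuran).
The fused 6/5-membered bicyclic (with one oxygen) is a single π system with 9 sp² atoms and 10 π electrons from ring double bonds plus a heteroatom lone pair. 10 = 4(2)+2, so the system is aromatic and both rings count as aromatic (benzofuran).
6 of the 7 rings are aromatic. Total: 6.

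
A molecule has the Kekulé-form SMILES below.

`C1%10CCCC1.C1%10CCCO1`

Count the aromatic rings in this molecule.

0

The SMILES encodes a five-membered saturated carbon ring; a five-membered saturated ring of four carbons and one oxygen.
The 5-membered ring has only sp³ atoms, so it is not fully conjugated — not aromatic (cyclopentane).
The 5-membered ring with one oxygen has only sp³ atoms, so it is not fully conjugated — not aromatic (tetrahydrofuran).
None of the rings are aromatic. Total: 0.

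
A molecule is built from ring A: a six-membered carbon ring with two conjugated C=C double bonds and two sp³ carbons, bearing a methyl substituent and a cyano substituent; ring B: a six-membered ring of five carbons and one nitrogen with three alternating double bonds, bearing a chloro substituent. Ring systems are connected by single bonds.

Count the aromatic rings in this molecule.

Ring A has two sp³ carbons, so it is not fully conjugated — not aromatic (1,3-cyclohexadiene).
Ring B is fully conjugated (every ring atom contributes a p orbital); 3 ring double bonds give 6 π electrons. 6 = 4(1)+2, so ring B is aromatic (pyridine).
Aromatic: B. Total: 1.

1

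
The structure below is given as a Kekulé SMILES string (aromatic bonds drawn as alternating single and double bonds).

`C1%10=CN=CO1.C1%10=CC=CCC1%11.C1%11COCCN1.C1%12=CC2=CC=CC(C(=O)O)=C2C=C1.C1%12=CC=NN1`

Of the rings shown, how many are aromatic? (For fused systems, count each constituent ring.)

The SMILES encodes a five-membered ring with an oxygen at position 1 and a nitrogen at position 3 (in a C=N bond), with two double bonds; a six-membered carbon ring with two conjugated C=C double bonds and two sp³ carbons; a six-membered saturated ring with an oxygen and an N–H nitrogen at positions 1 and 4; two fused six-membered carbon rings, each with three alternating C=C double bonds; a five-membered ring with two adjacent nitrogens (one bearing H, one in a double bond) and two double bonds.
The 5-membered ring with one oxygen and one =N– is fully conjugated (every ring atom contributes a p orbital); 2 ring double bonds (4 π electrons) plus a heteroatom lone pair (2) give 6 π electrons. Since 6 = 4n+2 (n=1), it is aromatic (oxazole).
The 6-membered ring has two sp³ carbons, so it is not fully conjugated — not aromatic (1,3-cyclohexadiene).
The 6-membered ring with one oxygen and one N–H (1,4) has only sp³ atoms, so it is not fully conjugated — not aromatic (morpholine).
The fused 6/6-membered bicyclic is a single π system with 10 sp² atoms and 10 π electrons from ring double bonds. 10 = 4(2)+2, so the system is aromatic and both rings count as aromatic (naphthalene).
The 5-membered ring with two adjacent nitrogens (one N–H, one =N–) has a continuous p-orbital overlap around the ring; 2 ring double bonds (4 π electrons) plus a heteroatom lone pair (2) give 6 π electrons. 6 = 4(1)+2, so it is aromatic (pyrazole).
4 of the 6 rings are aromatic. Total: 4.

4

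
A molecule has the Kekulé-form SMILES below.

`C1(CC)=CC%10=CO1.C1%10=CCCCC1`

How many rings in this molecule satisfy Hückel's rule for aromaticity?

1

The SMILES encodes a five-membered ring of four carbons and one oxygen, with two C=C double bonds; a six-membered carbon ring with one C=C double bond.
The 5-membered ring with one oxygen is planar and fully conjugated; 2 ring double bonds (4 π electrons) plus a heteroatom lone pair (2) give 6 π electrons. Since 6 = 4n+2 (n=1), it is aromatic (furan).
The 6-membered ring has four sp³ carbons, so it is not fully conjugated — not aromatic (cyclohexene).
1 of the 2 rings is aromatic. Total: 1.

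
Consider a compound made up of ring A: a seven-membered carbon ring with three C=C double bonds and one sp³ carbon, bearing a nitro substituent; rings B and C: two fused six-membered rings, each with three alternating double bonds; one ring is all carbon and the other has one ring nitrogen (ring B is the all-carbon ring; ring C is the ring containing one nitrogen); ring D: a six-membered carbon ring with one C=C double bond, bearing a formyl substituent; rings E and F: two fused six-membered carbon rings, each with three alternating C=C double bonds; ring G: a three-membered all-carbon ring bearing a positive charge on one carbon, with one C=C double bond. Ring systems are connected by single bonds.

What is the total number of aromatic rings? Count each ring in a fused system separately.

Ring A has one sp³ carbon, so it is not fully conjugated — not aromatic (cycloheptatriene).
Rings B and C form a fused bicyclic system (with one nitrogen) with 10 sp² atoms and 10 π electrons from ring double bonds. 10 = 4(2)+2, so the system is aromatic and both rings count as aromatic (quinoline).
Ring D has four sp³ carbons, so it is not fully conjugated — not aromatic (cyclohexene).
Rings E and F form a fused bicyclic system with 10 sp² atoms and 10 π electrons from ring double bonds. 10 = 4(2)+2, so the system is aromatic and both rings count as aromatic (naphthalene).
Ring G has a continuous p-orbital overlap around the ring; 1 ring double bond (2 π electrons) plus the carbocation's empty p orbital (0, but keeps the ring conjugated) give 2 π electrons. That satisfies 4n+2 with n=0, so ring G is aromatic (cyclopropenyl cation).
Aromatic: B, C, E, F, G. Total: 5.

5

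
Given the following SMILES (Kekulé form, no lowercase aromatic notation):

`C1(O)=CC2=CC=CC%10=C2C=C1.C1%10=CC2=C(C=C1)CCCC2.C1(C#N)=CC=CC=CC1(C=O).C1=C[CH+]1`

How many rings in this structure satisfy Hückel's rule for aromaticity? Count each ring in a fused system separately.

4

The SMILES encodes two fused six-membered carbon rings, each with three alternating C=C double bonds; a six-membered carbon ring with three alternating C=C double bonds, fused to a saturated six-membered carbon ring; a seven-membered carbon ring with three C=C double bonds and one sp³ carbon; a three-membered all-carbon ring bearing a positive charge on one carbon, with one C=C double bond.
The fused 6/6-membered bicyclic is a single π system with 10 sp² atoms and 10 π electrons from ring double bonds. 10 = 4(2)+2, so the system is aromatic and both rings count as aromatic (naphthalene).
The 6-membered ring is fully conjugated (every ring atom contributes a p orbital); 3 ring double bonds give 6 π electrons. Since 6 = 4n+2 (n=1), it is aromatic (benzene ring).
The second 6-membered ring has four sp³ carbons, so it is not fully conjugated — not aromatic (cyclohexane ring).
The 7-membered ring has one sp³ carbon, so it is not fully conjugated — not aromatic (cycloheptatriene).
The 3-membered ring is fully conjugated (every ring atom contributes a p orbital); 1 ring double bond (2 π electrons) plus the carbocation's empty p orbital (0, but keeps the ring conjugated) give 2 π electrons. Since 2 = 4n+2 (n=0), it is aromatic (cyclopropenyl cation).
4 of the 6 rings are aromatic. Total: 4.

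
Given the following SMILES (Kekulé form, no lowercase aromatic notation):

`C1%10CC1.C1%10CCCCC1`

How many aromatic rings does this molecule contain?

The SMILES encodes a three-membered saturated carbon ring; a six-membered saturated carbon ring.
The 3-membered ring has only sp³ atoms, so it is not fully conjugated — not aromatic (cyclopropane).
The 6-membered ring has only sp³ atoms, so it is not fully conjugated — not aromatic (cyclohexane).
None of the rings are aromatic. Total: 0.

0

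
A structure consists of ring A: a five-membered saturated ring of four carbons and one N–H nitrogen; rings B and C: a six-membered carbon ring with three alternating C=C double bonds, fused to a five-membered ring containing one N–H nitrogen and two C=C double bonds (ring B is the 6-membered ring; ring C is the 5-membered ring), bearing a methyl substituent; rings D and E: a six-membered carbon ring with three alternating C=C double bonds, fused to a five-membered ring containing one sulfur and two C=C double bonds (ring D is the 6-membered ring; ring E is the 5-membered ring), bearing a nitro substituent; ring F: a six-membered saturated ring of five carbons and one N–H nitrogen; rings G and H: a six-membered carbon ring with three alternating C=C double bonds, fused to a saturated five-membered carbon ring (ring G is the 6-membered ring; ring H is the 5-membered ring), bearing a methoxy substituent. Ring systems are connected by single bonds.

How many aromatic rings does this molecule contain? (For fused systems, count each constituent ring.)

Ring A has only sp³ atoms, so it is not fully conjugated — not aromatic (pyrrolidine).
Rings B and C form a fused bicyclic system (with one N–H) with 9 sp² atoms and 10 π electrons from ring double bonds plus a heteroatom lone pair. 10 = 4(2)+2, so the system is aromatic and both rings count as aromatic (indole).
Rings D and E form a fused bicyclic system (with one sulfur) with 9 sp² atoms and 10 π electrons from ring double bonds plus a heteroatom lone pair. 10 = 4(2)+2, so the system is aromatic and both rings count as aromatic (benzothiophene).
Ring F has only sp³ atoms, so it is not fully conjugated — not aromatic (piperidine).
Ring G is planar and fully conjugated; 3 ring double bonds give 6 π electrons. That satisfies 4n+2 with n=1, so ring G is aromatic (benzene ring).
Ring H has three sp³ carbons, so it is not fully conjugated — not aromatic (cyclopentane ring).
Aromatic: B, C, D, E, G. Total: 5.

5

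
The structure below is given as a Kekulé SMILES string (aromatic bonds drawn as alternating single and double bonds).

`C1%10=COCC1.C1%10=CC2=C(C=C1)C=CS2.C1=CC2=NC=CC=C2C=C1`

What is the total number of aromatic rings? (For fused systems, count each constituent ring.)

The SMILES encodes a five-membered ring of four carbons and one oxygen, with one C=C double bond and two sp³ carbons; a six-membered carbon ring with three alternating C=C double bonds, fused to a five-membered ring containing one sulfur and two C=C double bonds; two fused six-membered rings, each with three alternating double bonds; one ring is all carbon and the other has one ring nitrogen.
The 5-membered ring with one oxygen has two sp³ carbons, so it is not fully conjugated — not aromatic (2,3-dihydrofuran).
The fused 6/5-membered bicyclic (with one sulfur) is a single π system with 9 sp² atoms and 10 π electrons from ring double bonds plus a heteroatom lone pair. 10 = 4(2)+2, so the system is aromatic and both rings count as aromatic (benzothiophene).
The fused 6/6-membered bicyclic (with one nitrogen) is a single π system with 10 sp² atoms and 10 π electrons from ring double bonds. 10 = 4(2)+2, so the system is aromatic and both rings count as aromatic (quinoline).
4 of the 5 rings are aromatic. Total: 4.

4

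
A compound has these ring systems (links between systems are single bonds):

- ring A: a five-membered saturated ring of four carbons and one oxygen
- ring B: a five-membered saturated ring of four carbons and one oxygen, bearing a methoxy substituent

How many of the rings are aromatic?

0

Ring A has only sp³ atoms, so it is not fully conjugated — not aromatic (tetrahydrofuran).
Ring B has only sp³ atoms, so it is not fully conjugated — not aromatic (tetrahydrofuran).
No ring is aromatic. Total: 0.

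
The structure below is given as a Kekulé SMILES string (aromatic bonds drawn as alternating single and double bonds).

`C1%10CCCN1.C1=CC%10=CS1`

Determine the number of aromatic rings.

The SMILES encodes a five-membered saturated ring of four carbons and one N–H nitrogen; a five-membered ring of four carbons and one sulfur, with two C=C double bonds.
The 5-membered ring with one N–H has only sp³ atoms, so it is not fully conjugated — not aromatic (pyrrolidine).
The 5-membered ring with one sulfur is planar and fully conjugated; 2 ring double bonds (4 π electrons) plus a heteroatom lone pair (2) give 6 π electrons. 6 = 4(1)+2, so it is aromatic (thiophene).
1 of the 2 rings is aromatic. Total: 1.

1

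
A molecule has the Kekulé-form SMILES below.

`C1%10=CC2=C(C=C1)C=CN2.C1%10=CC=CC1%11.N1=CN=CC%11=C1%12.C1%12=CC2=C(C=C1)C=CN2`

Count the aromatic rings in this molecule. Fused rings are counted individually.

The SMILES encodes a six-membered carbon ring with three alternating C=C double bonds, fused to a five-membered ring containing one N–H nitrogen and two C=C double bonds; a five-membered carbon ring with two conjugated C=C double bonds and one sp³ carbon; a six-membered ring with nitrogens at positions 1 and 3 and three alternating double bonds; a six-membered carbon ring with three alternating C=C double bonds, fused to a five-membered ring containing one N–H nitrogen and two C=C double bonds.
The fused 6/5-membered bicyclic (with one N–H) is a single π system with 9 sp² atoms and 10 π electrons from ring double bonds plus a heteroatom lone pair. 10 = 4(2)+2, so the system is aromatic and both rings count as aromatic (indole).
The 5-membered ring has one sp³ carbon, so it is not fully conjugated — not aromatic (cyclopentadiene).
The 6-membered ring with two nitrogens (1,3) is fully conjugated (every ring atom contributes a p orbital); 3 ring double bonds give 6 π electrons. Since 6 = 4n+2 (n=1), it is aromatic (pyrimidine).
The fused 6/5-membered bicyclic (with one N–H) is a single π system with 9 sp² atoms and 10 π electrons from ring double bonds plus a heteroatom lone pair. 10 = 4(2)+2, so the system is aromatic and both rings count as aromatic (indole).
5 of the 6 rings are aromatic. Total: 5.

5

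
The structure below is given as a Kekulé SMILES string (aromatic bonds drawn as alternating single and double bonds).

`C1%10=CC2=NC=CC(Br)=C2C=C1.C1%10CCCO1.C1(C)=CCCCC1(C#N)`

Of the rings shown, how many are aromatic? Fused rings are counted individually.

The SMILES encodes two fused six-membered rings, each with three alternating double bonds; one ring is all carbon and the other has one ring nitrogen; a five-membered saturated ring of four carbons and one oxygen; a six-membered carbon ring with one C=C double bond.
The fused 6/6-membered bicyclic (with one nitrogen) is a single π system with 10 sp² atoms and 10 π electrons from ring double bonds. 10 = 4(2)+2, so the system is aromatic and both rings count as aromatic (quinoline).
The 5-membered ring with one oxygen has only sp³ atoms, so it is not fully conjugated — not aromatic (tetrahydrofuran).
The 6-membered ring has four sp³ carbons, so it is not fully conjugated — not aromatic (cyclohexene).
2 of the 4 rings are aromatic. Total: 2.

2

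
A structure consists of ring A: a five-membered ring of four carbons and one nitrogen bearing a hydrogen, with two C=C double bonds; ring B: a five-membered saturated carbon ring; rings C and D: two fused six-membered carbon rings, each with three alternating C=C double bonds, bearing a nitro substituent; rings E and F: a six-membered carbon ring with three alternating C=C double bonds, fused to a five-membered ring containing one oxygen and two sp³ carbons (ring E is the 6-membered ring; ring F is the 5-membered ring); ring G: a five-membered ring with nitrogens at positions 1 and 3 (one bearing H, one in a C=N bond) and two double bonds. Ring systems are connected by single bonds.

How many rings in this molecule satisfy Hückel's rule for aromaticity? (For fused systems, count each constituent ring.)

Ring A is planar and fully conjugated; 2 ring double bonds (4 π electrons) plus a heteroatom lone pair (2) give 6 π electrons. 6 = 4(1)+2, so ring A is aromatic (pyrrole).
Ring B has only sp³ atoms, so it is not fully conjugated — not aromatic (cyclopentane).
Rings C and D form a fused bicyclic system with 10 sp² atoms and 10 π electrons from ring double bonds. 10 = 4(2)+2, so the system is aromatic and both rings count as aromatic (naphthalene).
Ring E is fully conjugated (every ring atom contributes a p orbital); 3 ring double bonds give 6 π electrons. That satisfies 4n+2 with n=1, so ring E is aromatic (benzene ring).
Ring F has two sp³ carbons, so it is not fully conjugated — not aromatic (oxolane ring).
Ring G is planar and fully conjugated; 2 ring double bonds (4 π electrons) plus a heteroatom lone pair (2) give 6 π electrons. That satisfies 4n+2 with n=1, so ring G is aromatic (imidazole).
Aromatic: A, C, D, E, G. Total: 5.

5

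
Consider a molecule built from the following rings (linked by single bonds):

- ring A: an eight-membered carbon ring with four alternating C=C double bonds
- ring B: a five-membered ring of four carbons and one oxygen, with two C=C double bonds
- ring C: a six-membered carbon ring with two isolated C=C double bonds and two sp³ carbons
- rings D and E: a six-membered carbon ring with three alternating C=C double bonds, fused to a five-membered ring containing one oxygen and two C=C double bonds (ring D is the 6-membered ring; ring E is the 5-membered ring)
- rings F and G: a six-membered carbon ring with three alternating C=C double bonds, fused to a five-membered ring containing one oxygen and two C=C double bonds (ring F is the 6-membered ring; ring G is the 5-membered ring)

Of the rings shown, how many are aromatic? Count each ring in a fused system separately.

Ring A has only sp² ring atoms; a planar conformation would have a fully conjugated π system of 8 electrons. But 8 = 4(2), which is 4n not 4n+2, so ring A is not aromatic (cyclooctatetraene) — cyclooctatetraene distorts into a non-planar tub to avoid antiaromaticity.
Ring B is planar and fully conjugated; 2 ring double bonds (4 π electrons) plus a heteroatom lone pair (2) give 6 π electrons. Since 6 = 4n+2 (n=1), ring B is aromatic (furan).
Ring C has two sp³ carbons, so it is not fully conjugated — not aromatic (1,4-cyclohexadiene).
Rings D and E form a fused bicyclic system (with one oxygen) with 9 sp² atoms and 10 π electrons from ring double bonds plus a heteroatom lone pair. 10 = 4(2)+2, so the system is aromatic and both rings count as aromatic (benzofuran).
Rings F and G form a fused bicyclic system (with one oxygen) with 9 sp² atoms and 10 π electrons from ring double bonds plus a heteroatom lone pair. 10 = 4(2)+2, so the system is aromatic and both rings count as aromatic (benzofuran).
Aromatic: B, D, E, F, G. Total: 5.

5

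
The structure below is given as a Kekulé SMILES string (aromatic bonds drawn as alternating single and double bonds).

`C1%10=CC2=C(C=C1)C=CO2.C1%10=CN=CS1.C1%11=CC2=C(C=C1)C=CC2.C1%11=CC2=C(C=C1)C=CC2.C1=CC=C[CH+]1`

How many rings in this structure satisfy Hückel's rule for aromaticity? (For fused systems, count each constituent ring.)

5

The SMILES encodes a six-membered carbon ring with three alternating C=C double bonds, fused to a five-membered ring containing one oxygen and two C=C double bonds; a five-membered ring with a sulfur at position 1 and a nitrogen at position 3 (in a C=N bond), with two double bonds; a six-membered carbon ring with three alternating C=C double bonds, fused to a five-membered carbon ring containing one C=C double bond and one sp³ carbon; a six-membered carbon ring with three alternating C=C double bonds, fused to a five-membered carbon ring containing one C=C double bond and one sp³ carbon; a five-membered all-carbon ring bearing a positive charge on one carbon, with two C=C double bonds.
The fused 6/5-membered bicyclic (with one oxygen) is a single π system with 9 sp² atoms and 10 π electrons from ring double bonds plus a heteroatom lone pair. 10 = 4(2)+2, so the system is aromatic and both rings count as aromatic (benzofuran).
The 5-membered ring with one sulfur and one =N– has a continuous p-orbital overlap around the ring; 2 ring double bonds (4 π electrons) plus a heteroatom lone pair (2) give 6 π electrons. 6 = 4(1)+2, so it is aromatic (thiazole).
The 6-membered ring is planar and fully conjugated; 3 ring double bonds give 6 π electrons. Since 6 = 4n+2 (n=1), it is aromatic (benzene ring).
The 5-membered ring has one sp³ carbon, so it is not fully conjugated — not aromatic (cyclopentene ring).
The second 6-membered ring has a continuous p-orbital overlap around the ring; 3 ring double bonds give 6 π electrons. 6 = 4(1)+2, so it is aromatic (benzene ring).
The second 5-membered ring has one sp³ carbon, so it is not fully conjugated — not aromatic (cyclopentene ring).
The third 5-membered ring has only sp² ring atoms; a planar conformation would have a fully conjugated π system of 4 electrons. But 4 = 4(1), which is 4n not 4n+2, so it is not aromatic (cyclopentadienyl cation).
5 of the 8 rings are aromatic. Total: 5.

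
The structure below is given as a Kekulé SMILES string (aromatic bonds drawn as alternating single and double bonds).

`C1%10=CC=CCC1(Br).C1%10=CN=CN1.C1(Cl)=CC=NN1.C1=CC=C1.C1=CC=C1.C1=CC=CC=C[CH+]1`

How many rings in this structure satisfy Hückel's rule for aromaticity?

The SMILES encodes a six-membered carbon ring with two conjugated C=C double bonds and two sp³ carbons; a five-membered ring with nitrogens at positions 1 and 3 (one bearing H, one in a C=N bond) and two double bonds; a five-membered ring with two adjacent nitrogens (one bearing H, one in a double bond) and two double bonds; a four-membered carbon ring with two alternating C=C double bonds; a four-membered carbon ring with two alternating C=C double bonds; a seven-membered all-carbon ring bearing a positive charge on one carbon, with three C=C double bonds.
The 6-membered ring has two sp³ carbons, so it is not fully conjugated — not aromatic (1,3-cyclohexadiene).
The 5-membered ring with two nitrogens (one N–H, one =N–) is planar and fully conjugated; 2 ring double bonds (4 π electrons) plus a heteroatom lone pair (2) give 6 π electrons. That satisfies 4n+2 with n=1, so it is aromatic (imidazole).
The 5-membered ring with two adjacent nitrogens (one N–H, one =N–) has a continuous p-orbital overlap around the ring; 2 ring double bonds (4 π electrons) plus a heteroatom lone pair (2) give 6 π electrons. 6 = 4(1)+2, so it is aromatic (pyrazole).
The 4-membered ring has only sp² ring atoms; a planar conformation would have a fully conjugated π system of 4 electrons. But 4 = 4(1), which is 4n not 4n+2, so it is not aromatic (cyclobutadiene) — cyclobutadiene is antiaromatic and distorts to a rectangle.
The second 4-membered ring has only sp² ring atoms; a planar conformation would have a fully conjugated π system of 4 electrons. But 4 = 4(1), which is 4n not 4n+2, so it is not aromatic (cyclobutadiene) — cyclobutadiene is antiaromatic and distorts to a rectangle.
The 7-membered ring is planar and fully conjugated; 3 ring double bonds (6 π electrons) plus the carbocation's empty p orbital (0, but keeps the ring conjugated) give 6 π electrons. 6 = 4(1)+2, so it is aromatic (tropylium cation).
3 of the 6 rings are aromatic. Total: 3.

3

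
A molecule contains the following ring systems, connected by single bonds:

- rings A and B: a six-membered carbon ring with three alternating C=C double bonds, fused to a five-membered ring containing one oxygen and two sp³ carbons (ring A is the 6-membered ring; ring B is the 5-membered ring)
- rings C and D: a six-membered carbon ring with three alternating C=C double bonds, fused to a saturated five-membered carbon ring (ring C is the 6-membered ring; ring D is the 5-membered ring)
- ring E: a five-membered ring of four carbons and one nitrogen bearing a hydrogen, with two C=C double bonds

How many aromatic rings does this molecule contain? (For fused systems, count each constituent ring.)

3

Ring A is planar and fully conjugated; 3 ring double bonds give 6 π electrons. 6 = 4(1)+2, so ring A is aromatic (benzene ring).
Ring B has two sp³ carbons, so it is not fully conjugated — not aromatic (oxolane ring).
Ring C has a continuous p-orbital overlap around the ring; 3 ring double bonds give 6 π electrons. 6 = 4(1)+2, so ring C is aromatic (benzene ring).
Ring D has three sp³ carbons, so it is not fully conjugated — not aromatic (cyclopentane ring).
Ring E is fully conjugated (every ring atom contributes a p orbital); 2 ring double bonds (4 π electrons) plus a heteroatom lone pair (2) give 6 π electrons. 6 = 4(1)+2, so ring E is aromatic (pyrrole).
Aromatic: A, C, E. Total: 3.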